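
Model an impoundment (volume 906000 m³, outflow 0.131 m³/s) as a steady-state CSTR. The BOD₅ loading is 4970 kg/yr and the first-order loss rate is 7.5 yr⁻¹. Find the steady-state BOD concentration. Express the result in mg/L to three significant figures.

0.455 mg/L

Outflow Q = 0.131 m³/s × 3.156e+07 s/yr = 4.134e+06 m³/yr.
Steady-state CSTR mass balance: W = Q·C + k·V·C, so C = W/(Q + kV).
Q + kV = 4.134e+06 + 7.5·906000 = 1.093e+07 m³/yr.
C = 4970/1.093e+07 = 0.0004548 kg/m³ = 0.4548 mg/L.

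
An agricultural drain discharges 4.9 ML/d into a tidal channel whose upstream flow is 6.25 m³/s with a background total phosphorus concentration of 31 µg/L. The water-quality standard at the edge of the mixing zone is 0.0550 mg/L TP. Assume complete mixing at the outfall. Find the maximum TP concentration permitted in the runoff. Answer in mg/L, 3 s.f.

4.9 ML/d = 0.05671 m³/s.
31 µg/L = 0.031 mg/L.
Mass balance: 0.055·6.307 = 0.05671·Cₑ + 6.25·0.031.
Cₑ = (0.3469 − 0.1938) / 0.05671 = 2.7 mg/L.

2.70 mg/L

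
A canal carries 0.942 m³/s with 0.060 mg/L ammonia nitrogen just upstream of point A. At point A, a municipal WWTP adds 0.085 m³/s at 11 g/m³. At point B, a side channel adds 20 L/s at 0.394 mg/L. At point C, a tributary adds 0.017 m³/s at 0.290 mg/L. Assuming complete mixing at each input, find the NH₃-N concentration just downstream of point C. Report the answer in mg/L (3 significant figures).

0.944 mg/L

After input A: C = (0.942·0.06 + 0.085·11) / 1.027 = 0.9655 mg/L.
20 L/s = 0.02 m³/s.
After input B: C = (1.027·0.9655 + 0.02·0.394) / 1.047 = 0.9545 mg/L.
After input C: C = (1.047·0.9545 + 0.017·0.29) / 1.064 = 0.9439 mg/L.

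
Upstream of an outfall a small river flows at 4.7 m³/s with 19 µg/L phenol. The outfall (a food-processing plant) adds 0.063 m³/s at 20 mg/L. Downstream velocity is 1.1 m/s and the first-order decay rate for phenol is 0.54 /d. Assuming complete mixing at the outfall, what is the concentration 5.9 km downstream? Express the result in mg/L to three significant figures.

19 µg/L = 0.019 mg/L.
After complete mixing, C₀ = (0.063·20 + 4.7·0.019) / 4.763 = 0.2833 mg/L.
Travel time t = 5900 m / 1.1 m/s = 5364 s = 0.06208 d.
C = 0.2833·exp(−0.54·0.06208) = 0.2833·0.967 = 0.2739 mg/L.

0.274 mg/L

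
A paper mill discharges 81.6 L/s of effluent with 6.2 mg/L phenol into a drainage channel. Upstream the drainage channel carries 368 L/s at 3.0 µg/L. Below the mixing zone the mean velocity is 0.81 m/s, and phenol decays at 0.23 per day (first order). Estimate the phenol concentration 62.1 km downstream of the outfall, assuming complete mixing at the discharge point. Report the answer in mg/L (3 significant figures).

81.6 L/s = 0.0816 m³/s.
368 L/s = 0.368 m³/s.
3.0 µg/L = 0.003 mg/L.
After complete mixing, C₀ = (0.0816·6.2 + 0.368·0.003) / 0.4496 = 1.128 mg/L.
Travel time t = 6.21e+04 m / 0.81 m/s = 7.667e+04 s = 0.8873 d.
C = 1.128·exp(−0.23·0.8873) = 1.128·0.8154 = 0.9195 mg/L.

0.920 mg/L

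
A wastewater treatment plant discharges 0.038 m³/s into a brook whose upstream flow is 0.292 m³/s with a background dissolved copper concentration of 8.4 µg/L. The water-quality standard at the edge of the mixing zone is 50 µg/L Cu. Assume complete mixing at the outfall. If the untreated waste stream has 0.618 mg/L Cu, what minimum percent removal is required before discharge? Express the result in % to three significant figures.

40.2 %

8.4 µg/L = 0.0084 mg/L.
50 µg/L = 0.05 mg/L.
Mass balance: 0.05·0.33 = 0.038·Cₑ + 0.292·0.0084.
Cₑ = (0.0165 − 0.002453) / 0.038 = 0.3697 mg/L.
Required removal = 1 − 0.3697/0.618 = 40.18 %.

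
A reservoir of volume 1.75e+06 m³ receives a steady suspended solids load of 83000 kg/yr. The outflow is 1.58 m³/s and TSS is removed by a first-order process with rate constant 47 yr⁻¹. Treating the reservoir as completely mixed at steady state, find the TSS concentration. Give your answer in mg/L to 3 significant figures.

Outflow Q = 1.58 m³/s × 3.156e+07 s/yr = 4.986e+07 m³/yr.
Steady-state CSTR mass balance: W = Q·C + k·V·C, so C = W/(Q + kV).
Q + kV = 4.986e+07 + 47·1.75e+06 = 1.321e+08 m³/yr.
C = 83000/1.321e+08 = 0.0006283 kg/m³ = 0.6283 mg/L.

0.628 mg/L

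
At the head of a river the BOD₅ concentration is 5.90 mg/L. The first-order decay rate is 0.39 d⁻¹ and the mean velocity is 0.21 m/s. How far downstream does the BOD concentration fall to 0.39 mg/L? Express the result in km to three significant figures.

From C = C₀·e^(−kt), t = ln(C₀/C)/k = ln(5.90/0.39)/0.39 = 2.717/0.39 = 6.966 d.
Distance = v·t = 0.21 m/s × 6.018e+05 s = 1.264e+05 m = 126.4 km.

126 km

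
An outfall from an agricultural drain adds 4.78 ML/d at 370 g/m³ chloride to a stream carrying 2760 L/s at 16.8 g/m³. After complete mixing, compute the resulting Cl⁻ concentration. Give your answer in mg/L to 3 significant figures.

4.78 ML/d = 0.05532 m³/s.
2760 L/s = 2.76 m³/s.
Flow-weighted mixing gives C = (0.05532·370 + 2.76·16.8) / (0.05532 + 2.76) = 66.84/2.815 = 23.74 mg/L.

23.7 mg/L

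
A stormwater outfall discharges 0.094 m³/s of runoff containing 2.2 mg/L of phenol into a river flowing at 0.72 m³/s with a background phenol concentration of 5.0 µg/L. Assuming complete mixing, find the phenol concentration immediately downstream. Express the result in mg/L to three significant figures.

0.258 mg/L

5.0 µg/L = 0.005 mg/L.
By mass balance at complete mixing, C = (0.094·2.2 + 0.72·0.005) / (0.094 + 0.72) = 0.2104/0.814 = 0.2585 mg/L.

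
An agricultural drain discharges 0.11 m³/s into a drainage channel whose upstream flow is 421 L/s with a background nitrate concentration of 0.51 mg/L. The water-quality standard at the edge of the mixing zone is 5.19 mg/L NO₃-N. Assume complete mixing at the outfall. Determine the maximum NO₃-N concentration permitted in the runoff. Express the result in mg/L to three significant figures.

23.1 mg/L

421 L/s = 0.421 m³/s.
Mass balance: 5.19·0.531 = 0.11·Cₑ + 0.421·0.51.
Cₑ = (2.756 − 0.2147) / 0.11 = 23.1 mg/L.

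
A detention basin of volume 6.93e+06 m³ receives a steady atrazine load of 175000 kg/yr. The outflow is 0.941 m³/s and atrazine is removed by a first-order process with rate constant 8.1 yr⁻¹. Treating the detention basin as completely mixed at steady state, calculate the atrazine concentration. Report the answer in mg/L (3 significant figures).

Outflow Q = 0.941 m³/s × 3.156e+07 s/yr = 2.97e+07 m³/yr.
Steady-state CSTR mass balance: W = Q·C + k·V·C, so C = W/(Q + kV).
Q + kV = 2.97e+07 + 8.1·6.93e+06 = 8.583e+07 m³/yr.
C = 175000/8.583e+07 = 0.002039 kg/m³ = 2.039 mg/L.

2.04 mg/L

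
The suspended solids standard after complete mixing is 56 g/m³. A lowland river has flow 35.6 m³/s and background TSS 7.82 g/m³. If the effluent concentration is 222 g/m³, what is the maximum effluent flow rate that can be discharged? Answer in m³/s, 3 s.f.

10.3 m³/s

Mass balance at complete mixing: C_std·(Q_w + Q_r) = Q_w·C_e + Q_r·C_b.
Rearranging, Q_w = Q_r·(C_std − C_b)/(C_e − C_std) = 35.6·(56 − 7.82) / (222 − 56) = 10.33 m³/s.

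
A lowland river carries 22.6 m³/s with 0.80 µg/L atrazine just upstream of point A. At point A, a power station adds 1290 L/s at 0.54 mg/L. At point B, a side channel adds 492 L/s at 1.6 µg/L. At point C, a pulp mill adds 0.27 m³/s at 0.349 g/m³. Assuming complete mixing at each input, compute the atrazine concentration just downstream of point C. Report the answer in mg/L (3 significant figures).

0.80 µg/L = 0.0008 mg/L.
1290 L/s = 1.29 m³/s.
After input A: C = (22.6·0.0008 + 1.29·0.54) / 23.89 = 0.02992 mg/L.
492 L/s = 0.492 m³/s.
1.6 µg/L = 0.0016 mg/L.
After input B: C = (23.89·0.02992 + 0.492·0.0016) / 24.38 = 0.02934 mg/L.
After input C: C = (24.38·0.02934 + 0.27·0.349) / 24.65 = 0.03285 mg/L.

0.0328 mg/L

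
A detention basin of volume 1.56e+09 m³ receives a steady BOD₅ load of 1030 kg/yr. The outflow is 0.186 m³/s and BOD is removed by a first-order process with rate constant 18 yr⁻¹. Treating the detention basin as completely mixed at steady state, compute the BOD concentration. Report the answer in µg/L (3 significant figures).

0.0367 µg/L

Outflow Q = 0.186 m³/s × 3.156e+07 s/yr = 5.87e+06 m³/yr.
Steady-state CSTR mass balance: W = Q·C + k·V·C, so C = W/(Q + kV).
Q + kV = 5.87e+06 + 18·1.56e+09 = 2.809e+10 m³/yr.
C = 1030/2.809e+10 = 3.667e-08 kg/m³ = 3.667e-05 mg/L = 0.03667 µg/L.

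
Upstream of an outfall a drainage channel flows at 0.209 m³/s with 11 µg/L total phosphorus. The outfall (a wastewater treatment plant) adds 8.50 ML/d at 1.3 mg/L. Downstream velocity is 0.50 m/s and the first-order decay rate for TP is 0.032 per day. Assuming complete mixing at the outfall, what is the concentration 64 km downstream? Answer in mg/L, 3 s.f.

8.50 ML/d = 0.09838 m³/s.
11 µg/L = 0.011 mg/L.
After complete mixing, C₀ = (0.09838·1.3 + 0.209·0.011) / 0.3074 = 0.4236 mg/L.
Travel time t = 6.4e+04 m / 0.50 m/s = 1.28e+05 s = 1.481 d.
C = 0.4236·exp(−0.032·1.481) = 0.4236·0.9537 = 0.4039 mg/L.

0.404 mg/L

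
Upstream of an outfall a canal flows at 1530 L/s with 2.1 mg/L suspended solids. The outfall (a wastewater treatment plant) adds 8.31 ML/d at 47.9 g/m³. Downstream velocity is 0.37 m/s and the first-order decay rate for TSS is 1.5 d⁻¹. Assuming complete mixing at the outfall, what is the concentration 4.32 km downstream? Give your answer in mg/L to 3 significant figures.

3.93 mg/L

8.31 ML/d = 0.09618 m³/s.
1530 L/s = 1.53 m³/s.
After complete mixing, C₀ = (0.09618·47.9 + 1.53·2.1) / 1.626 = 4.809 mg/L.
Travel time t = 4320 m / 0.37 m/s = 1.168e+04 s = 0.1351 d.
C = 4.809·exp(−1.5·0.1351) = 4.809·0.8165 = 3.927 mg/L.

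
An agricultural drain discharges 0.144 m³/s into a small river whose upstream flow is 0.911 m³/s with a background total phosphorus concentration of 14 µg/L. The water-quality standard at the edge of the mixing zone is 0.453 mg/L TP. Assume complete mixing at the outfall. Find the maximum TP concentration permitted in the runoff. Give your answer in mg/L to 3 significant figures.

14 µg/L = 0.014 mg/L.
Mass balance: 0.453·1.055 = 0.144·Cₑ + 0.911·0.014.
Cₑ = (0.4779 − 0.01275) / 0.144 = 3.23 mg/L.

3.23 mg/L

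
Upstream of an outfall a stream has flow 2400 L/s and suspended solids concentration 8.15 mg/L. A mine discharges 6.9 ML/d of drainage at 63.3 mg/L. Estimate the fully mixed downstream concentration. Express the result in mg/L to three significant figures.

6.9 ML/d = 0.07986 m³/s.
2400 L/s = 2.4 m³/s.
Flow-weighted mixing gives C = (0.07986·63.3 + 2.4·8.15) / (0.07986 + 2.4) = 24.62/2.48 = 9.926 mg/L.

9.93 mg/L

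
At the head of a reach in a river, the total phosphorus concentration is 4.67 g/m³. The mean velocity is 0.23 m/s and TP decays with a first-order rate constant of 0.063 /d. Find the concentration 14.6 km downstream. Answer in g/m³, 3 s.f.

Travel time t = 14.6 km / 0.23 m/s = 1.46e+04/0.23 = 6.348e+04 s = 0.7347 d.
First-order decay: C = 4.67·exp(−0.063·0.7347) = 4.67·0.9548 = 4.459 g/m³.

4.46 g/m³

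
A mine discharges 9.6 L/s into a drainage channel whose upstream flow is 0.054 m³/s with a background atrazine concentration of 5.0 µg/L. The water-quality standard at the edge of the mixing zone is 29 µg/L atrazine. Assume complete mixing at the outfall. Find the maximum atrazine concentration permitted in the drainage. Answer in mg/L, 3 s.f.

0.164 mg/L

9.6 L/s = 0.0096 m³/s.
5.0 µg/L = 0.005 mg/L.
29 µg/L = 0.029 mg/L.
Mass balance: 0.029·0.0636 = 0.0096·Cₑ + 0.054·0.005.
Cₑ = (0.001844 − 0.00027) / 0.0096 = 0.164 mg/L.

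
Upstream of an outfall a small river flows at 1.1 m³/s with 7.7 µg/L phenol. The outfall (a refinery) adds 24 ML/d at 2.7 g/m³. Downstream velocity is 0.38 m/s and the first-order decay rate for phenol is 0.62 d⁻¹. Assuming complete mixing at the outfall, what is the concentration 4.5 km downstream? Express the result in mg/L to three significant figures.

24 ML/d = 0.2778 m³/s.
7.7 µg/L = 0.0077 mg/L.
After complete mixing, C₀ = (0.2778·2.7 + 1.1·0.0077) / 1.378 = 0.5505 mg/L.
Travel time t = 4500 m / 0.38 m/s = 1.184e+04 s = 0.1371 d.
C = 0.5505·exp(−0.62·0.1371) = 0.5505·0.9185 = 0.5057 mg/L.

0.506 mg/L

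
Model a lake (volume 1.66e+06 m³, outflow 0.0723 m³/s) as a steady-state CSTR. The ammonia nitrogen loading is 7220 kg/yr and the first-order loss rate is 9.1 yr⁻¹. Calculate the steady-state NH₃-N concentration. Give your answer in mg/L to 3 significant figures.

Outflow Q = 0.0723 m³/s × 3.156e+07 s/yr = 2.282e+06 m³/yr.
Steady-state CSTR mass balance: W = Q·C + k·V·C, so C = W/(Q + kV).
Q + kV = 2.282e+06 + 9.1·1.66e+06 = 1.739e+07 m³/yr.
C = 7220/1.739e+07 = 0.0004152 kg/m³ = 0.4152 mg/L.

0.415 mg/L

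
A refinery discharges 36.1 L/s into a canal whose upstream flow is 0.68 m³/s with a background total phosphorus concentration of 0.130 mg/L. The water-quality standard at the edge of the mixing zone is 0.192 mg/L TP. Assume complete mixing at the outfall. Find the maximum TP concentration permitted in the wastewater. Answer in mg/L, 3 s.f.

1.36 mg/L

36.1 L/s = 0.0361 m³/s.
Mass balance: 0.192·0.7161 = 0.0361·Cₑ + 0.68·0.13.
Cₑ = (0.1375 − 0.0884) / 0.0361 = 1.36 mg/L.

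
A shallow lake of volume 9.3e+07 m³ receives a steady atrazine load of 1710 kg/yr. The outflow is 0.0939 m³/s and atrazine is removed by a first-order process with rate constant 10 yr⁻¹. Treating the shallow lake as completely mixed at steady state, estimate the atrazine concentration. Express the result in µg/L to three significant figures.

1.83 µg/L

Outflow Q = 0.0939 m³/s × 3.156e+07 s/yr = 2.963e+06 m³/yr.
Steady-state CSTR mass balance: W = Q·C + k·V·C, so C = W/(Q + kV).
Q + kV = 2.963e+06 + 10·9.3e+07 = 9.33e+08 m³/yr.
C = 1710/9.33e+08 = 1.833e-06 kg/m³ = 0.001833 mg/L = 1.833 µg/L.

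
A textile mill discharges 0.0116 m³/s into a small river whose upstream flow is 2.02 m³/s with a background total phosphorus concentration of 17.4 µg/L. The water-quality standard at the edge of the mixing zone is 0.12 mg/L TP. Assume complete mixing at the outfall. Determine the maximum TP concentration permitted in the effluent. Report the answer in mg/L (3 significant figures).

17.4 µg/L = 0.0174 mg/L.
Mass balance: 0.12·2.032 = 0.0116·Cₑ + 2.02·0.0174.
Cₑ = (0.2438 − 0.03515) / 0.0116 = 17.99 mg/L.

18.0 mg/L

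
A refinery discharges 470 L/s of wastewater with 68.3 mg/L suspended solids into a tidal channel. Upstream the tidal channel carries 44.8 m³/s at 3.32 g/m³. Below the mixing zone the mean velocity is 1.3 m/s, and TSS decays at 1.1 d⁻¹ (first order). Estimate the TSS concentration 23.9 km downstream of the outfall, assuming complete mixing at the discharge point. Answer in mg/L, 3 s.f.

470 L/s = 0.47 m³/s.
After complete mixing, C₀ = (0.47·68.3 + 44.8·3.32) / 45.27 = 3.995 mg/L.
Travel time t = 2.39e+04 m / 1.3 m/s = 1.838e+04 s = 0.2128 d.
C = 3.995·exp(−1.1·0.2128) = 3.995·0.7913 = 3.161 mg/L.

3.16 mg/L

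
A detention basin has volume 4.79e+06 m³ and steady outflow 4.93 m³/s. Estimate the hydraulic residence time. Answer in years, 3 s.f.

Q = 4.93 m³/s × 3.156e+07 s/yr = 1.556e+08 m³/yr.
Hydraulic residence time τ = V/Q = 4.79e+06/1.556e+08 = 0.03079 yr.

0.0308 yr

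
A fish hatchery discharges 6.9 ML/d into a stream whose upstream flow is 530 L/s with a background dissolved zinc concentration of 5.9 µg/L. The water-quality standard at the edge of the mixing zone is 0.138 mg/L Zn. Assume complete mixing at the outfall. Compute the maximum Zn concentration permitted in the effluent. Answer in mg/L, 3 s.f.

1.01 mg/L

6.9 ML/d = 0.07986 m³/s.
530 L/s = 0.53 m³/s.
5.9 µg/L = 0.0059 mg/L.
Mass balance: 0.138·0.6099 = 0.07986·Cₑ + 0.53·0.0059.
Cₑ = (0.08416 − 0.003127) / 0.07986 = 1.015 mg/L.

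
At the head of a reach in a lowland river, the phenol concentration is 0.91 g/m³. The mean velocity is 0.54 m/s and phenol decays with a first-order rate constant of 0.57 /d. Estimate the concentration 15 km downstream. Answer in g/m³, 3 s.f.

0.758 g/m³

Travel time t = 15 km / 0.54 m/s = 1.5e+04/0.54 = 2.778e+04 s = 0.3215 d.
First-order decay: C = 0.91·exp(−0.57·0.3215) = 0.91·0.8326 = 0.7576 g/m³.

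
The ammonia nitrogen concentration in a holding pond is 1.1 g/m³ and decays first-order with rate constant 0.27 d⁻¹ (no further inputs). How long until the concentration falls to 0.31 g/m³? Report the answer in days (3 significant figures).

t = ln(C₀/C)/k = ln(1.1/0.31)/0.27 = 1.266/0.27 = 4.691 d.

4.69 d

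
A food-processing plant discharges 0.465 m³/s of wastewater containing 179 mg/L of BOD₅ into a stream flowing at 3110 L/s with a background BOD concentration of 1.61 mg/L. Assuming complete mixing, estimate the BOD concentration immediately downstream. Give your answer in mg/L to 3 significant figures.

3110 L/s = 3.11 m³/s.
Conservation of mass across the mixing zone: C = (0.465·179 + 3.11·1.61) / (0.465 + 3.11) = 88.24/3.575 = 24.68 mg/L.

24.7 mg/L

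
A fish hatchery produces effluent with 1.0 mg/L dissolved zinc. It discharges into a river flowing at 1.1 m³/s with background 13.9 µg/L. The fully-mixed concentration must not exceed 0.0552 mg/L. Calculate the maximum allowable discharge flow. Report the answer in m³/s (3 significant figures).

13.9 µg/L = 0.0139 mg/L.
Mass balance at complete mixing: C_std·(Q_w + Q_r) = Q_w·C_e + Q_r·C_b.
Rearranging, Q_w = Q_r·(C_std − C_b)/(C_e − C_std) = 1.1·(0.0552 − 0.0139) / (1 − 0.0552) = 0.04808 m³/s.

0.0481 m³/s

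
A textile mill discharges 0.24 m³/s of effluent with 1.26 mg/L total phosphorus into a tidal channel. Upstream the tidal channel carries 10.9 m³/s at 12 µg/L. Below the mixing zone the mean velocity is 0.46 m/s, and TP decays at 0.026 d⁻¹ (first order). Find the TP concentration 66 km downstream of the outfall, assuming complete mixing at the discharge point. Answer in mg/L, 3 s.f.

12 µg/L = 0.012 mg/L.
After complete mixing, C₀ = (0.24·1.26 + 10.9·0.012) / 11.14 = 0.03889 mg/L.
Travel time t = 6.6e+04 m / 0.46 m/s = 1.435e+05 s = 1.661 d.
C = 0.03889·exp(−0.026·1.661) = 0.03889·0.9577 = 0.03724 mg/L.

0.0372 mg/L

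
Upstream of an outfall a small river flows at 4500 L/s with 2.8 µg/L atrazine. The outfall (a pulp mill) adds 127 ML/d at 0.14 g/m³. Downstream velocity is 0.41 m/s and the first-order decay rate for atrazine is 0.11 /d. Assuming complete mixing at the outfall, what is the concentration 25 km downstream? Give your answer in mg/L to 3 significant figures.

0.0338 mg/L

127 ML/d = 1.47 m³/s.
4500 L/s = 4.5 m³/s.
2.8 µg/L = 0.0028 mg/L.
After complete mixing, C₀ = (1.47·0.14 + 4.5·0.0028) / 5.97 = 0.03658 mg/L.
Travel time t = 2.5e+04 m / 0.41 m/s = 6.098e+04 s = 0.7057 d.
C = 0.03658·exp(−0.11·0.7057) = 0.03658·0.9253 = 0.03385 mg/L.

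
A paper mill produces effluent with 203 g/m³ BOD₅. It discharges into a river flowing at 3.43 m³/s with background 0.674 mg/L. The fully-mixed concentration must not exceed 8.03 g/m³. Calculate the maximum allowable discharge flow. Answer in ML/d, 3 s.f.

11.2 ML/d

Mass balance at complete mixing: C_std·(Q_w + Q_r) = Q_w·C_e + Q_r·C_b.
Rearranging, Q_w = Q_r·(C_std − C_b)/(C_e − C_std) = 3.43·(8.03 − 0.674) / (203 − 8.03) = 0.1294 m³/s.
= 11.18 ML/d.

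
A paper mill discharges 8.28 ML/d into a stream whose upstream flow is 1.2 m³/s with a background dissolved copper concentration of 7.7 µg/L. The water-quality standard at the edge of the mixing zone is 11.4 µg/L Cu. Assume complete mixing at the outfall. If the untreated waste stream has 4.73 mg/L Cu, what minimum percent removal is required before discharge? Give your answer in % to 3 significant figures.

98.8 %

8.28 ML/d = 0.09583 m³/s.
7.7 µg/L = 0.0077 mg/L.
11.4 µg/L = 0.0114 mg/L.
Mass balance: 0.0114·1.296 = 0.09583·Cₑ + 1.2·0.0077.
Cₑ = (0.01477 − 0.00924) / 0.09583 = 0.05773 mg/L.
Required removal = 1 − 0.05773/4.73 = 98.78 %.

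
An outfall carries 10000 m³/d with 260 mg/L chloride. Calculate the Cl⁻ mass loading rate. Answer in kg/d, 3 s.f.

2600 kg/d

10000 m³/d = 0.1157 m³/s.
Mass flux = Q·C = 0.1157 m³/s × 260 g/m³ = 30.09 g/s.
= 30.09 g/s × 86.4 = 2600 kg/d.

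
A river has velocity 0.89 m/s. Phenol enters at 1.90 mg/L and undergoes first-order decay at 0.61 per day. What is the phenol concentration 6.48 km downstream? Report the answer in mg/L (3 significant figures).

Travel time t = 6.48 km / 0.89 m/s = 6480/0.89 = 7281 s = 0.08427 d.
First-order decay: C = 1.90·exp(−0.61·0.08427) = 1.90·0.9499 = 1.805 mg/L.

1.80 mg/L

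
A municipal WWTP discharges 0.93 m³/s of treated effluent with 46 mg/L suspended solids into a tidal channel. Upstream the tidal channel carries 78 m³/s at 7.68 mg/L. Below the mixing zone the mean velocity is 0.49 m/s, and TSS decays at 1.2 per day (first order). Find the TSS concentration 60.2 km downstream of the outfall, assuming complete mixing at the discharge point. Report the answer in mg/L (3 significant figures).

After complete mixing, C₀ = (0.93·46 + 78·7.68) / 78.93 = 8.132 mg/L.
Travel time t = 6.02e+04 m / 0.49 m/s = 1.229e+05 s = 1.422 d.
C = 8.132·exp(−1.2·1.422) = 8.132·0.1815 = 1.476 mg/L.

1.48 mg/L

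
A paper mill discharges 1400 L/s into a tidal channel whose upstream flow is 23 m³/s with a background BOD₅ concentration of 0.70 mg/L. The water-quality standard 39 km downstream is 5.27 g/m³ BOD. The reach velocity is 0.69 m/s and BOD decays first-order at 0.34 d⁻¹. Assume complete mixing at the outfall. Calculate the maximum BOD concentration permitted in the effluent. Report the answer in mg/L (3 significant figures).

103 mg/L

1400 L/s = 1.4 m³/s.
Travel time to the compliance point: t = 3.9e+04/0.69 = 5.652e+04 s = 0.6542 d; decay factor exp(−0.34·0.6542) = 0.8006.
So the concentration just after mixing may be at most 5.27/0.8006 = 6.583 mg/L.
Mass balance: 6.583·24.4 = 1.4·Cₑ + 23·0.7.
Cₑ = (160.6 − 16.1) / 1.4 = 103.2 mg/L.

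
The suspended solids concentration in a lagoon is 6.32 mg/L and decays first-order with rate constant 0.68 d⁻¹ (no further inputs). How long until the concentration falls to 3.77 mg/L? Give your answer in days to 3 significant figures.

0.760 d

t = ln(C₀/C)/k = ln(6.32/3.77)/0.68 = 0.5166/0.68 = 0.7598 d.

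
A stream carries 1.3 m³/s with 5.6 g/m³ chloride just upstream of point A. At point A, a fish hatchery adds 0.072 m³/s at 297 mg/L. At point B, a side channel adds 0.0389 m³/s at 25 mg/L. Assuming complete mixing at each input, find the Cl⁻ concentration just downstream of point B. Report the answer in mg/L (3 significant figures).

After input A: C = (1.3·5.6 + 0.072·297) / 1.372 = 20.89 mg/L.
After input B: C = (1.372·20.89 + 0.0389·25) / 1.411 = 21.01 mg/L.

21.0 mg/L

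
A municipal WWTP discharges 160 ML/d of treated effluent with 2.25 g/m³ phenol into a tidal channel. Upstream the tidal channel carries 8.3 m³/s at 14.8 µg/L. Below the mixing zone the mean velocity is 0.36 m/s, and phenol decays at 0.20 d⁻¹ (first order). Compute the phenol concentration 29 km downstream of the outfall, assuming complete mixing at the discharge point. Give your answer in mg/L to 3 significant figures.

0.351 mg/L

160 ML/d = 1.852 m³/s.
14.8 µg/L = 0.0148 mg/L.
After complete mixing, C₀ = (1.852·2.25 + 8.3·0.0148) / 10.15 = 0.4225 mg/L.
Travel time t = 2.9e+04 m / 0.36 m/s = 8.056e+04 s = 0.9324 d.
C = 0.4225·exp(−0.20·0.9324) = 0.4225·0.8299 = 0.3507 mg/L.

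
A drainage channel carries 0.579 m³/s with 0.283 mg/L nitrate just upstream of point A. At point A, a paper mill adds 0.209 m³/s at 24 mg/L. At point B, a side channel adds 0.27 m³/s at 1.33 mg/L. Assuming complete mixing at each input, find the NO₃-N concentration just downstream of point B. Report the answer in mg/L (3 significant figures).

After input A: C = (0.579·0.283 + 0.209·24) / 0.788 = 6.573 mg/L.
After input B: C = (0.788·6.573 + 0.27·1.33) / 1.058 = 5.235 mg/L.

5.24 mg/L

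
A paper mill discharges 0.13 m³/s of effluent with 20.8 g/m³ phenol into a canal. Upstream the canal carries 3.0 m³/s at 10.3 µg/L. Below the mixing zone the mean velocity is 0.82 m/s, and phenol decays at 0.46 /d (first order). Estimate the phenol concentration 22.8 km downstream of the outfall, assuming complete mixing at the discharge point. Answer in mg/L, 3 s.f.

0.754 mg/L

10.3 µg/L = 0.0103 mg/L.
After complete mixing, C₀ = (0.13·20.8 + 3·0.0103) / 3.13 = 0.8738 mg/L.
Travel time t = 2.28e+04 m / 0.82 m/s = 2.78e+04 s = 0.3218 d.
C = 0.8738·exp(−0.46·0.3218) = 0.8738·0.8624 = 0.7535 mg/L.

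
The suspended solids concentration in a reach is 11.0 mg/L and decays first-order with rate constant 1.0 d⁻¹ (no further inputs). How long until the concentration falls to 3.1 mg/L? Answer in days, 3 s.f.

t = ln(C₀/C)/k = ln(11.0/3.1)/1.0 = 1.266/1.0 = 1.266 d.

1.27 d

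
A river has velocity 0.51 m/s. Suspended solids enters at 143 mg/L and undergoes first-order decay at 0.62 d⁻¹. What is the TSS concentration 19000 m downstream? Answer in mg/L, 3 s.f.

Travel time t = 19000 m / 0.51 m/s = 1.9e+04/0.51 = 3.725e+04 s = 0.4312 d.
First-order decay: C = 143·exp(−0.62·0.4312) = 143·0.7654 = 109.5 mg/L.

109 mg/L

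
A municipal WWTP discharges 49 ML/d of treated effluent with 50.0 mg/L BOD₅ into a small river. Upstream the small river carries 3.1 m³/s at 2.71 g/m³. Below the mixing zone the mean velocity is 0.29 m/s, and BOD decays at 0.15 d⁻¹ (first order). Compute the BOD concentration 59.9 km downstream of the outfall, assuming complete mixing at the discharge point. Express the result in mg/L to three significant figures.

49 ML/d = 0.5671 m³/s.
After complete mixing, C₀ = (0.5671·50 + 3.1·2.71) / 3.667 = 10.02 mg/L.
Travel time t = 5.99e+04 m / 0.29 m/s = 2.066e+05 s = 2.391 d.
C = 10.02·exp(−0.15·2.391) = 10.02·0.6987 = 7.003 mg/L.

7.00 mg/L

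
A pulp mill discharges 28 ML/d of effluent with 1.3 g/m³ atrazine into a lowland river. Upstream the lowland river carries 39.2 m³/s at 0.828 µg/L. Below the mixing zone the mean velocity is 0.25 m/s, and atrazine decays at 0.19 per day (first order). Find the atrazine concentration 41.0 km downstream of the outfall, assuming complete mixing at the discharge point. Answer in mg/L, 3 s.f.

0.00800 mg/L

28 ML/d = 0.3241 m³/s.
0.828 µg/L = 0.000828 mg/L.
After complete mixing, C₀ = (0.3241·1.3 + 39.2·0.000828) / 39.52 = 0.01148 mg/L.
Travel time t = 4.1e+04 m / 0.25 m/s = 1.64e+05 s = 1.898 d.
C = 0.01148·exp(−0.19·1.898) = 0.01148·0.6972 = 0.008004 mg/L.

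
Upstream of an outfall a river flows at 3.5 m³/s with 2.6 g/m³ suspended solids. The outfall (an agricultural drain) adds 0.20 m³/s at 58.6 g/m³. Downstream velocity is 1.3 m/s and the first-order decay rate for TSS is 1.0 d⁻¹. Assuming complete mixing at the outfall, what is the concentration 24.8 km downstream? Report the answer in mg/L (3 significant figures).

After complete mixing, C₀ = (0.2·58.6 + 3.5·2.6) / 3.7 = 5.627 mg/L.
Travel time t = 2.48e+04 m / 1.3 m/s = 1.908e+04 s = 0.2208 d.
C = 5.627·exp(−1.0·0.2208) = 5.627·0.8019 = 4.512 mg/L.

4.51 mg/L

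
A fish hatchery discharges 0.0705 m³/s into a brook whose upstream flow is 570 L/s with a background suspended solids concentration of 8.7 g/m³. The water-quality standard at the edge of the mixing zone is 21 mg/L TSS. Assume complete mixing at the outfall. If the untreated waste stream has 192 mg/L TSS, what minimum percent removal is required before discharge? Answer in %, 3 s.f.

37.3 %

570 L/s = 0.57 m³/s.
Mass balance: 21·0.6405 = 0.0705·Cₑ + 0.57·8.7.
Cₑ = (13.45 − 4.959) / 0.0705 = 120.4 mg/L.
Required removal = 1 − 120.4/192 = 37.27 %.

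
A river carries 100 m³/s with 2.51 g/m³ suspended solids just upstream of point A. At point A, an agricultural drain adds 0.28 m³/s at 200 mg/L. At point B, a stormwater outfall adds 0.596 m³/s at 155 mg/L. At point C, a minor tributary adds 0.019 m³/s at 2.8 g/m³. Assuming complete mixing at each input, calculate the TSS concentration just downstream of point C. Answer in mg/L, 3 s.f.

3.96 mg/L

After input A: C = (100·2.51 + 0.28·200) / 100.3 = 3.061 mg/L.
After input B: C = (100.3·3.061 + 0.596·155) / 100.9 = 3.959 mg/L.
After input C: C = (100.9·3.959 + 0.019·2.8) / 100.9 = 3.959 mg/L.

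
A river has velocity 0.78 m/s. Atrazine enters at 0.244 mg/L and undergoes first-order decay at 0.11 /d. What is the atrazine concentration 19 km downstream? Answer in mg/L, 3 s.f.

Travel time t = 19 km / 0.78 m/s = 1.9e+04/0.78 = 2.436e+04 s = 0.2819 d.
First-order decay: C = 0.244·exp(−0.11·0.2819) = 0.244·0.9695 = 0.2365 mg/L.

0.237 mg/L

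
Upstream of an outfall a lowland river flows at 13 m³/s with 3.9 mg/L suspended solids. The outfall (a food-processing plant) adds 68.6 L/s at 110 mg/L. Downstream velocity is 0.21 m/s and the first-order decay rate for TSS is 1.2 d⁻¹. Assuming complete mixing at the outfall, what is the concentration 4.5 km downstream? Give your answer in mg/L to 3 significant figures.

3.31 mg/L

68.6 L/s = 0.0686 m³/s.
After complete mixing, C₀ = (0.0686·110 + 13·3.9) / 13.07 = 4.457 mg/L.
Travel time t = 4500 m / 0.21 m/s = 2.143e+04 s = 0.248 d.
C = 4.457·exp(−1.2·0.248) = 4.457·0.7426 = 3.31 mg/L.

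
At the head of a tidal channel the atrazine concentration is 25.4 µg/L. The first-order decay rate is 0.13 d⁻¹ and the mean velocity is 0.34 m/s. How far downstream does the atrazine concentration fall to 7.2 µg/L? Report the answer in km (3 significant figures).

285 km

From C = C₀·e^(−kt), t = ln(C₀/C)/k = ln(25.4/7.2)/0.13 = 1.261/0.13 = 9.697 d.
Distance = v·t = 0.34 m/s × 8.379e+05 s = 2.849e+05 m = 284.9 km.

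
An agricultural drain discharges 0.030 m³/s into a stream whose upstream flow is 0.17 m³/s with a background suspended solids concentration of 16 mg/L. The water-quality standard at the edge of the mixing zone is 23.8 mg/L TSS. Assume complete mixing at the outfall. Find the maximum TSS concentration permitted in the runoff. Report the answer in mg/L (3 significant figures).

Mass balance: 23.8·0.2 = 0.03·Cₑ + 0.17·16.
Cₑ = (4.76 − 2.72) / 0.03 = 68 mg/L.

68.0 mg/L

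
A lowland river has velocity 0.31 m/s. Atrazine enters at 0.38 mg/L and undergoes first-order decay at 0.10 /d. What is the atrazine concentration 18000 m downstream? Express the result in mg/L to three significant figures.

Travel time t = 18000 m / 0.31 m/s = 1.8e+04/0.31 = 5.806e+04 s = 0.672 d.
First-order decay: C = 0.38·exp(−0.10·0.672) = 0.38·0.935 = 0.3553 mg/L.

0.355 mg/L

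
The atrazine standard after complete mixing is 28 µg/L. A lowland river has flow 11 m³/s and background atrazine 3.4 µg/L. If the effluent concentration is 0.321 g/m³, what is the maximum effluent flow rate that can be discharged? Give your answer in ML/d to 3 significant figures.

79.8 ML/d

3.4 µg/L = 0.0034 mg/L.
28 µg/L = 0.028 mg/L.
Mass balance at complete mixing: C_std·(Q_w + Q_r) = Q_w·C_e + Q_r·C_b.
Rearranging, Q_w = Q_r·(C_std − C_b)/(C_e − C_std) = 11·(0.028 − 0.0034) / (0.321 − 0.028) = 0.9235 m³/s.
= 79.79 ML/d.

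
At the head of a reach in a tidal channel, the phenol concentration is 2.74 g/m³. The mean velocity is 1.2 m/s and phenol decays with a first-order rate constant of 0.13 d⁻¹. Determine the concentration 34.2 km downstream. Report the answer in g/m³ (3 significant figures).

2.62 g/m³

Travel time t = 34.2 km / 1.2 m/s = 3.42e+04/1.2 = 2.85e+04 s = 0.3299 d.
First-order decay: C = 2.74·exp(−0.13·0.3299) = 2.74·0.958 = 2.625 g/m³.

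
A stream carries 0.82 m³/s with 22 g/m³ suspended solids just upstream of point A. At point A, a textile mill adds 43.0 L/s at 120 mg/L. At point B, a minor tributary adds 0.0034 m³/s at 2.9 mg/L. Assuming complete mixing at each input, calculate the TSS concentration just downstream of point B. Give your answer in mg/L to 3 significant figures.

43.0 L/s = 0.043 m³/s.
After input A: C = (0.82·22 + 0.043·120) / 0.863 = 26.88 mg/L.
After input B: C = (0.863·26.88 + 0.0034·2.9) / 0.8664 = 26.79 mg/L.

26.8 mg/L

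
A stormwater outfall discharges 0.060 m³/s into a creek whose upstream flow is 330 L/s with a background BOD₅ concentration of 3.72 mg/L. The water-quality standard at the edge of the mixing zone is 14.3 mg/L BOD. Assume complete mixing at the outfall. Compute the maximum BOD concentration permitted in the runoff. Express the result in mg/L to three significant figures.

72.5 mg/L

330 L/s = 0.33 m³/s.
Mass balance: 14.3·0.39 = 0.06·Cₑ + 0.33·3.72.
Cₑ = (5.577 − 1.228) / 0.06 = 72.49 mg/L.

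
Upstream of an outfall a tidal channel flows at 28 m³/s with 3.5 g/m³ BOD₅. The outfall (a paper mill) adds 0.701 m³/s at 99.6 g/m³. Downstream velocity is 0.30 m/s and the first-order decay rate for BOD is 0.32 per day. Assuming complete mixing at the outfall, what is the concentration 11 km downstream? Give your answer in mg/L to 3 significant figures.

After complete mixing, C₀ = (0.701·99.6 + 28·3.5) / 28.7 = 5.847 mg/L.
Travel time t = 1.1e+04 m / 0.30 m/s = 3.667e+04 s = 0.4244 d.
C = 5.847·exp(−0.32·0.4244) = 5.847·0.873 = 5.105 mg/L.

5.10 mg/L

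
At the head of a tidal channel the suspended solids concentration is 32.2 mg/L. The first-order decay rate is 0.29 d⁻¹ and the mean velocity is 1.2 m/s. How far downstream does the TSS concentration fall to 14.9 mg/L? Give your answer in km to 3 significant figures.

From C = C₀·e^(−kt), t = ln(C₀/C)/k = ln(32.2/14.9)/0.29 = 0.7706/0.29 = 2.657 d.
Distance = v·t = 1.2 m/s × 2.296e+05 s = 2.755e+05 m = 275.5 km.

276 km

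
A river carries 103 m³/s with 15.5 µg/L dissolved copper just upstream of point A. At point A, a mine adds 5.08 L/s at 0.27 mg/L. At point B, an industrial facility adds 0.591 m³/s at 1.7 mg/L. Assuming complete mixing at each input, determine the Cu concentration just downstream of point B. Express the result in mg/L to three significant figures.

0.0251 mg/L

15.5 µg/L = 0.0155 mg/L.
5.08 L/s = 0.00508 m³/s.
After input A: C = (103·0.0155 + 0.00508·0.27) / 103 = 0.01551 mg/L.
After input B: C = (103·0.01551 + 0.591·1.7) / 103.6 = 0.02512 mg/L.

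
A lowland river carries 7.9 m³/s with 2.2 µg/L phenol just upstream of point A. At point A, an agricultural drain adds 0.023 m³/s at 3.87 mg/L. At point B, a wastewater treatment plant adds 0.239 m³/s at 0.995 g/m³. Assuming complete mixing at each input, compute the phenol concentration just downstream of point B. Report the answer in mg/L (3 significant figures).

2.2 µg/L = 0.0022 mg/L.
After input A: C = (7.9·0.0022 + 0.023·3.87) / 7.923 = 0.01343 mg/L.
After input B: C = (7.923·0.01343 + 0.239·0.995) / 8.162 = 0.04217 mg/L.

0.0422 mg/L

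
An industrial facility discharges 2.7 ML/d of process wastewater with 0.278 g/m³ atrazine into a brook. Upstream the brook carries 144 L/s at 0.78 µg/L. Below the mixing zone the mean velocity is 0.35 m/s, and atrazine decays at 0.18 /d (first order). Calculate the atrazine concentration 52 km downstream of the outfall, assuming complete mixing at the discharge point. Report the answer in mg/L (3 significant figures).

2.7 ML/d = 0.03125 m³/s.
144 L/s = 0.144 m³/s.
0.78 µg/L = 0.00078 mg/L.
After complete mixing, C₀ = (0.03125·0.278 + 0.144·0.00078) / 0.1753 = 0.05021 mg/L.
Travel time t = 5.2e+04 m / 0.35 m/s = 1.486e+05 s = 1.72 d.
C = 0.05021·exp(−0.18·1.72) = 0.05021·0.7338 = 0.03685 mg/L.

0.0368 mg/L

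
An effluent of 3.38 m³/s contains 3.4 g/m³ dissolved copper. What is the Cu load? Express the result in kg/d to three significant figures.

993 kg/d

Mass flux = Q·C = 3.38 m³/s × 3.4 g/m³ = 11.49 g/s.
= 11.49 g/s × 86.4 = 992.9 kg/d.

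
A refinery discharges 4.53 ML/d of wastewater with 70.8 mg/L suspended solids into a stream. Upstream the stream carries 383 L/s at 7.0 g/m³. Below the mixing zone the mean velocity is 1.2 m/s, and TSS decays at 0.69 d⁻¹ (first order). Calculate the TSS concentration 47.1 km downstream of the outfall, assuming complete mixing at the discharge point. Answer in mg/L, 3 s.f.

10.7 mg/L

4.53 ML/d = 0.05243 m³/s.
383 L/s = 0.383 m³/s.
After complete mixing, C₀ = (0.05243·70.8 + 0.383·7) / 0.4354 = 14.68 mg/L.
Travel time t = 4.71e+04 m / 1.2 m/s = 3.925e+04 s = 0.4543 d.
C = 14.68·exp(−0.69·0.4543) = 14.68·0.7309 = 10.73 mg/L.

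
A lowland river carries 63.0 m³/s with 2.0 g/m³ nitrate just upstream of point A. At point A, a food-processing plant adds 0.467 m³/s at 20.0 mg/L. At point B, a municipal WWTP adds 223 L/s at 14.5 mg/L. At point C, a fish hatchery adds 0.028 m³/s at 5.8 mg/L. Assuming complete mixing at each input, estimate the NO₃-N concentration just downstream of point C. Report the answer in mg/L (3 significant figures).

After input A: C = (63·2 + 0.467·20) / 63.47 = 2.132 mg/L.
223 L/s = 0.223 m³/s.
After input B: C = (63.47·2.132 + 0.223·14.5) / 63.69 = 2.176 mg/L.
After input C: C = (63.69·2.176 + 0.028·5.8) / 63.72 = 2.177 mg/L.

2.18 mg/L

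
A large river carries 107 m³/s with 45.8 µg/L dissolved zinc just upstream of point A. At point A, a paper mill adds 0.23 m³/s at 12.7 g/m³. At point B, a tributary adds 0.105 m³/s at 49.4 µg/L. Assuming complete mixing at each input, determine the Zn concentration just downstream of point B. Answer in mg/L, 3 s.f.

45.8 µg/L = 0.0458 mg/L.
After input A: C = (107·0.0458 + 0.23·12.7) / 107.2 = 0.07294 mg/L.
49.4 µg/L = 0.0494 mg/L.
After input B: C = (107.2·0.07294 + 0.105·0.0494) / 107.3 = 0.07292 mg/L.

0.0729 mg/L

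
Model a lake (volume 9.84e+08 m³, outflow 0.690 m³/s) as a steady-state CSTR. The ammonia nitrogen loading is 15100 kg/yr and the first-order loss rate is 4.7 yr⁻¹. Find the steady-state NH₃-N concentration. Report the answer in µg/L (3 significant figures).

3.25 µg/L

Outflow Q = 0.690 m³/s × 3.156e+07 s/yr = 2.177e+07 m³/yr.
Steady-state CSTR mass balance: W = Q·C + k·V·C, so C = W/(Q + kV).
Q + kV = 2.177e+07 + 4.7·9.84e+08 = 4.647e+09 m³/yr.
C = 15100/4.647e+09 = 3.25e-06 kg/m³ = 0.00325 mg/L = 3.25 µg/L.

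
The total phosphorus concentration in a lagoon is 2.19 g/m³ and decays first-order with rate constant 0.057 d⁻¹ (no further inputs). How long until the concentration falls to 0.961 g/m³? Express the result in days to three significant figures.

t = ln(C₀/C)/k = ln(2.19/0.961)/0.057 = 0.8237/0.057 = 14.45 d.

14.5 d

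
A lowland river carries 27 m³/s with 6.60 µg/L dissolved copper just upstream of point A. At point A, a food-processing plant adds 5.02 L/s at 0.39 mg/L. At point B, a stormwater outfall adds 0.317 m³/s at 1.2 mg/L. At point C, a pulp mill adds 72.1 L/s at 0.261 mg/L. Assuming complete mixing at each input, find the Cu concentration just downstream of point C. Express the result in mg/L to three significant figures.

0.0211 mg/L

6.60 µg/L = 0.0066 mg/L.
5.02 L/s = 0.00502 m³/s.
After input A: C = (27·0.0066 + 0.00502·0.39) / 27.01 = 0.006671 mg/L.
After input B: C = (27.01·0.006671 + 0.317·1.2) / 27.32 = 0.02052 mg/L.
72.1 L/s = 0.0721 m³/s.
After input C: C = (27.32·0.02052 + 0.0721·0.261) / 27.39 = 0.02115 mg/L.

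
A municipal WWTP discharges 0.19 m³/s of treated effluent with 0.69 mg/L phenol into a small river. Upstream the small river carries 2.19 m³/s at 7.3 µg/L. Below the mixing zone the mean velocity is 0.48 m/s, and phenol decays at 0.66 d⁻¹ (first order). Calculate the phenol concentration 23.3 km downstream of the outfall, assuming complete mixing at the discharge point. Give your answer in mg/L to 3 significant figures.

7.3 µg/L = 0.0073 mg/L.
After complete mixing, C₀ = (0.19·0.69 + 2.19·0.0073) / 2.38 = 0.0618 mg/L.
Travel time t = 2.33e+04 m / 0.48 m/s = 4.854e+04 s = 0.5618 d.
C = 0.0618·exp(−0.66·0.5618) = 0.0618·0.6902 = 0.04265 mg/L.

0.0427 mg/L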